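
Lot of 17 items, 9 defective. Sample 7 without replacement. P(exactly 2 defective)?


Hypergeometric: C(9,2)×C(8,5)/C(17,7)
= 36×56/19448 = 252/2431

P(X=2) = 252/2431 ≈ 10.37%


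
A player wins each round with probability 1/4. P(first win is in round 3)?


Geometric: P(X=3) = (1-p)^(k-1)×p = (3/4)^2×1/4 = 9/64

P(X=3) = 9/64 ≈ 14.06%


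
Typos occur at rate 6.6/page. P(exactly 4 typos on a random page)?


Poisson(λ=6.6): P(X=4) = e^(-λ)×λ^k/k!
= e^(-6.6) × 6.6^4 / 4!
≈ 0.001360368038 × 1897.4736 / 24 ≈ 0.107553

P(X=4) ≈ 0.107553 ≈ 10.76%


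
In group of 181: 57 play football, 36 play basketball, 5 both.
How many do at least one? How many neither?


|A∪B| = 57+36-5 = 88
Neither = 181-88 = 93

At least one: 88; Neither: 93


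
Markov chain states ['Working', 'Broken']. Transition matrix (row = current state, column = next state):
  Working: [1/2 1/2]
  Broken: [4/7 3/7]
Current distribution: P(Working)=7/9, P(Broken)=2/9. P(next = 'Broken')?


P(next=Broken) = Σᵢ P(now=i)×P(i→Broken)
= 7/9×1/2 + 2/9×3/7
= 7/18 + 2/21 = 61/126

P = 61/126 ≈ 0.4841


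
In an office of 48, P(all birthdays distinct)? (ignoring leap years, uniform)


P(all different) = Π(365-i)/365 for i=0..47
= (365/365)×(364/365)×...×(318/365)
= 0.039402

P ≈ 0.0394 ≈ 3.94%


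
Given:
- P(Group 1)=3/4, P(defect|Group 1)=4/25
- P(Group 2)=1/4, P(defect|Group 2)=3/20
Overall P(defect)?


P(B) = Σ P(B|Aᵢ)×P(Aᵢ)
  4/25×3/4 = 3/25
  3/20×1/4 = 3/80
Sum = 63/400

P(defect) = 63/400 ≈ 15.75%


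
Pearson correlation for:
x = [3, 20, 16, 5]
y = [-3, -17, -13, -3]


n=4, Σx=44, Σy=-36, Σxy=-572, Σx²=690, Σy²=476
r = (4×(-572) - 44×(-36))/√((4×690 - 44²)(4×476 - (-36)²))
= -704/√(824×608) = -704/√500992 ≈ -704/707.8079 ≈ -0.9946

r ≈ -0.9946


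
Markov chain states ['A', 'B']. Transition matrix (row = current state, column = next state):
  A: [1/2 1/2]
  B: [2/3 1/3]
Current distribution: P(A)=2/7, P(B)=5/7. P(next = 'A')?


P(next=A) = Σᵢ P(now=i)×P(i→A)
= 2/7×1/2 + 5/7×2/3
= 1/7 + 10/21 = 13/21

P = 13/21 ≈ 0.6190


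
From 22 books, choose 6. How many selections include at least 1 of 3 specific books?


Complement: C(22,6) - C(19,6) = 74613 - 27132 = 47481

47481


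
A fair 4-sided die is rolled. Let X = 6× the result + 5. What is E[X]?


E[die] = (1+4)/2 = 5/2
E[X] = 6×5/2 + 5 = 20

E[X] = 20


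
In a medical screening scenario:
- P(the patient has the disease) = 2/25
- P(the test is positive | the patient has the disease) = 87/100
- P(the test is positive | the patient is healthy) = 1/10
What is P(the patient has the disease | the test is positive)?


Using Bayes' theorem:
P(A|B) = P(B|A)·P(A) / P(B)

P(the test is positive) = 87/100 × 2/25 + 1/10 × 23/25
= 87/1250 + 23/250 = 101/625

P(the patient has the disease|the test is positive) = (87/1250) / (101/625) = 87/202

P(the patient has the disease|the test is positive) = 87/202 ≈ 43.07%


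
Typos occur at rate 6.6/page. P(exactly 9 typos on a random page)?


Poisson(λ=6.6): P(X=9) = e^(-λ)×λ^k/k!
= e^(-6.6) × 6.6^9 / 9!
≈ 0.001360368038 × 23762680.0138 / 362880 ≈ 0.089082

P(X=9) ≈ 0.089082 ≈ 8.91%


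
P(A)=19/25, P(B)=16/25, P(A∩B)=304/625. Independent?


P(A)×P(B) = 304/625
P(A∩B) = 304/625
Equal ✓ → Independent

Yes, independent


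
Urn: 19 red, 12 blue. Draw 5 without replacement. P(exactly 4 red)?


Hypergeometric: C(19,4)×C(12,1)/C(31,5)
= 3876×12/169911 = 5168/18879

P(X=4) = 5168/18879 ≈ 27.37%


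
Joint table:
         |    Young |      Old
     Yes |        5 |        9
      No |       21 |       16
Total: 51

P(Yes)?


P(Yes) = (5+9)/51 = 14/51

P(Yes) = 14/51 ≈ 27.45%


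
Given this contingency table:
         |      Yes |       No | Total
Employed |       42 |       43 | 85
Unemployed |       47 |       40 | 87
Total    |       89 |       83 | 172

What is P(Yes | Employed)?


P(Yes | Employed) = 42/(42+43) = 42/85

P(Yes|Employed) = 42/85 ≈ 49.41%


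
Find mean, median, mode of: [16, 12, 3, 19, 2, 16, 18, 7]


Sorted: [2, 3, 7, 12, 16, 16, 18, 19]
Mean = 93/8
Median = 14
Freq: {16: 2, 12: 1, 3: 1, 19: 1, 2: 1, 18: 1, 7: 1}
Mode: [16]

Mean=93/8, Median=14, Mode=16


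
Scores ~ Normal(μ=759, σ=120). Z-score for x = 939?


z = (x - μ)/σ = (939 - 759)/120 = 1.5

z = 1.5


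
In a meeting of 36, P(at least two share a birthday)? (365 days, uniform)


P(all different) = Π(365-i)/365 for i=0..35
= 0.167818
P(match) = 1 - 0.167818 = 0.832182

P ≈ 0.8322 ≈ 83.22%


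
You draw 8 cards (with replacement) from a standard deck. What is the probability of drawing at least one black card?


P(not a black card) = 26/52 = 1/2
P(none in 8 draws) = (1/2)^8 = 1/256
P(≥1 black card) = 1 - 1/256 = 255/256

P = 255/256 ≈ 99.61%


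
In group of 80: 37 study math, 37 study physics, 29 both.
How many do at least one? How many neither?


|A∪B| = 37+37-29 = 45
Neither = 80-45 = 35

At least one: 45; Neither: 35


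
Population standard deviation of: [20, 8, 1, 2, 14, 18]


Mean = 63/6 = 21/2
  (20-21/2)²=361/4
  (8-21/2)²=25/4
  (1-21/2)²=361/4
  (2-21/2)²=289/4
  (14-21/2)²=49/4
  (18-21/2)²=225/4
Σ(x-μ)² = 655/2
σ² = (655/2)/6 = 655/12

σ = √(655/12) ≈ 7.3881


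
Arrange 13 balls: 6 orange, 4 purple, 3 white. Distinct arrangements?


13!/(6!×4!×3!) = 60060

60060


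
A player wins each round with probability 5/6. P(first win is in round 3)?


Geometric: P(X=3) = (1-p)^(k-1)×p = (1/6)^2×5/6 = 5/216

P(X=3) = 5/216 ≈ 2.31%


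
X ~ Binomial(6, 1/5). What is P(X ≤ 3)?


P(X ≤ 3) = Σ P(X=i) for i=0..3
P(X=0) = 4096/15625
P(X=1) = 6144/15625
P(X=2) = 768/3125
P(X=3) = 256/3125
Sum = 3072/3125

P(X ≤ 3) = 3072/3125 ≈ 98.30%


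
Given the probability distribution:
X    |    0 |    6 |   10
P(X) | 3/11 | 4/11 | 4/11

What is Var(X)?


E[X] = 64/11
E[X²] = 544/11
Var(X) = E[X²] - (E[X])² = 544/11 - 4096/121 = 1888/121

Var(X) = 1888/121 ≈ 15.6033


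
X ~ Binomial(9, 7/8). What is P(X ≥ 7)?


P(X ≥ 7) = Σ P(X=i) for i=7..9
P(X=7) = 7411887/33554432
P(X=8) = 51883209/134217728
P(X=9) = 40353607/134217728
Sum = 30471091/33554432

P(X ≥ 7) = 30471091/33554432 ≈ 90.81%


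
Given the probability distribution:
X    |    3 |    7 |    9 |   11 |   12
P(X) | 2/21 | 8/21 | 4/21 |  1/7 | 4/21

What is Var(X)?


E[X] = 179/21
E[X²] = 239/3
Var(X) = E[X²] - (E[X])² = 239/3 - 32041/441 = 3092/441

Var(X) = 3092/441 ≈ 7.0113


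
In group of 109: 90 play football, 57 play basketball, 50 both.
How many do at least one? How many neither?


|A∪B| = 90+57-50 = 97
Neither = 109-97 = 12

At least one: 97; Neither: 12


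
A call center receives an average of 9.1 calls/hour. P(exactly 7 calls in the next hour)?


Poisson(λ=9.1): P(X=7) = e^(-λ)×λ^k/k!
= e^(-9.1) × 9.1^7 / 7!
≈ 0.0001116658085 × 5167610.19357 / 5040 ≈ 0.114493

P(X=7) ≈ 0.114493 ≈ 11.45%


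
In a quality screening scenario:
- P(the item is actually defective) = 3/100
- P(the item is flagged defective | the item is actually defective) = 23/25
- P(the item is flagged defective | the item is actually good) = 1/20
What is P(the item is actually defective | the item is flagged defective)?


Using Bayes' theorem:
P(A|B) = P(B|A)·P(A) / P(B)

P(the item is flagged defective) = 23/25 × 3/100 + 1/20 × 97/100
= 69/2500 + 97/2000 = 761/10000

P(the item is actually defective|the item is flagged defective) = (69/2500) / (761/10000) = 276/761

P(the item is actually defective|the item is flagged defective) = 276/761 ≈ 36.27%


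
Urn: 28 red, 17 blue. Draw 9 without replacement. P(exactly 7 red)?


Hypergeometric: C(28,7)×C(17,2)/C(45,9)
= 1184040×136/886163135 = 225216/1239389

P(X=7) = 225216/1239389 ≈ 18.17%


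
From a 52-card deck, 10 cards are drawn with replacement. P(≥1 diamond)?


P(not a diamond) = 39/52 = 3/4
P(none in 10 draws) = (3/4)^10 = 59049/1048576
P(≥1 diamond) = 1 - 59049/1048576 = 989527/1048576

P = 989527/1048576 ≈ 94.37%


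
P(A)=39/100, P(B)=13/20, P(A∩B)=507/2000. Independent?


P(A)×P(B) = 507/2000
P(A∩B) = 507/2000
Equal ✓ → Independent

Yes, independent


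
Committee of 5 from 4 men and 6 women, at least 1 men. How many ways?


Count by #men:
  1M,4W: C(4,1)×C(6,4)=60
  2M,3W: C(4,2)×C(6,3)=120
  3M,2W: C(4,3)×C(6,2)=60
  4M,1W: C(4,4)×C(6,1)=6
Total = 246

246


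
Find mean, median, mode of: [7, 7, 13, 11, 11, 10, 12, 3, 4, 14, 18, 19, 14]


Sorted: [3, 4, 7, 7, 10, 11, 11, 12, 13, 14, 14, 18, 19]
Mean = 143/13 = 11
Median = 11
Freq: {7: 2, 13: 1, 11: 2, 10: 1, 12: 1, 3: 1, 4: 1, 14: 2, 18: 1, 19: 1}
Mode: [7, 11, 14]

Mean=11, Median=11, Mode=[7, 11, 14]


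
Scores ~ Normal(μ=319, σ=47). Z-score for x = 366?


z = (x - μ)/σ = (366 - 319)/47 = 1.0

z = 1.0


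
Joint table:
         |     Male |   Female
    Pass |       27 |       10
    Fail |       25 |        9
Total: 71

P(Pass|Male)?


P(Pass|Male) = 27/(27+25) = 27/52

P = 27/52 ≈ 51.92%


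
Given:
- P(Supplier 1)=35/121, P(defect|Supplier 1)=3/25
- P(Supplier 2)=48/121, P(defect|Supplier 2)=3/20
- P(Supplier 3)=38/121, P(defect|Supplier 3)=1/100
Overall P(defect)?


P(B) = Σ P(B|Aᵢ)×P(Aᵢ)
  3/25×35/121 = 21/605
  3/20×48/121 = 36/605
  1/100×38/121 = 19/6050
Sum = 589/6050

P(defect) = 589/6050 ≈ 9.74%


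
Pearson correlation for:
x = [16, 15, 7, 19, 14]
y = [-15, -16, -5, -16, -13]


n=5, Σx=71, Σy=-65, Σxy=-1001, Σx²=1087, Σy²=931
r = (5×(-1001) - 71×(-65))/√((5×1087 - 71²)(5×931 - (-65)²))
= -390/√(394×430) = -390/√169420 ≈ -390/411.6066 ≈ -0.9475

r ≈ -0.9475


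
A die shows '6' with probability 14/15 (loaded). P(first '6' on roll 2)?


Geometric: P(X=2) = (1-p)^(k-1)×p = (1/15)^1×14/15 = 14/225

P(X=2) = 14/225 ≈ 6.22%


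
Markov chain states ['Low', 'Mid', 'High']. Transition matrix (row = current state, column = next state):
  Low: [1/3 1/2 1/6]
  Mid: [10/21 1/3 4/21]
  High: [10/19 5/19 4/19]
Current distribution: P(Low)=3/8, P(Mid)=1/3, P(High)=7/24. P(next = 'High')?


P(next=High) = Σᵢ P(now=i)×P(i→High)
= 3/8×1/6 + 1/3×4/21 + 7/24×4/19
= 1/16 + 4/63 + 7/114 = 3589/19152

P = 3589/19152 ≈ 0.1874


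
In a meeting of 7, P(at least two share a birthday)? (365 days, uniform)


P(all different) = Π(365-i)/365 for i=0..6
= 0.943764
P(match) = 1 - 0.943764 = 0.056236

P ≈ 0.0562 ≈ 5.62%


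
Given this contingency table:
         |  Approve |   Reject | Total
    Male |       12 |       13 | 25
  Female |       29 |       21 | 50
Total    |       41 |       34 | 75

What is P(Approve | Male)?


P(Approve | Male) = 12/(12+13) = 12/25

P(Approve|Male) = 12/25 ≈ 48.00%


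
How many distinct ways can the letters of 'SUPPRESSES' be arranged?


Letters: 10, freq: {'S': 4, 'U': 1, 'P': 2, 'R': 1, 'E': 2}
10!/(4!×1!×2!×1!×2!) = 3628800/96 = 37800

37800


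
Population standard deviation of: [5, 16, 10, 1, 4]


Mean = 36/5
  (5-36/5)²=121/25
  (16-36/5)²=1936/25
  (10-36/5)²=196/25
  (1-36/5)²=961/25
  (4-36/5)²=256/25
Σ(x-μ)² = 694/5
σ² = (694/5)/5 = 694/25

σ = √(694/25) ≈ 5.2688


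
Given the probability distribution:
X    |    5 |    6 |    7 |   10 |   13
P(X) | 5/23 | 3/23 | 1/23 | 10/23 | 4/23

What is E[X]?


E[X] = Σ x·P(X=x)
= (5)×(5/23) + (6)×(3/23) + (7)×(1/23) + (10)×(10/23) + (13)×(4/23)
= 202/23

E[X] = 202/23


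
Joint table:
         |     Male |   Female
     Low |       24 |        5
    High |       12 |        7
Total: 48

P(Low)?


P(Low) = (24+5)/48 = 29/48

P(Low) = 29/48 ≈ 60.42%


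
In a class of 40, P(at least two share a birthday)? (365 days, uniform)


P(all different) = Π(365-i)/365 for i=0..39
= 0.108768
P(match) = 1 - 0.108768 = 0.891232

P ≈ 0.8912 ≈ 89.12%


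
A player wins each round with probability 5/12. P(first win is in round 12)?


Geometric: P(X=12) = (1-p)^(k-1)×p = (7/12)^11×5/12 = 9886633715/8916100448256

P(X=12) = 9886633715/8916100448256 ≈ 0.11%


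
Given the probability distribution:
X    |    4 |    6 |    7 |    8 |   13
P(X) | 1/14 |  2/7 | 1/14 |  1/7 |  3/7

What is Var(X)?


E[X] = 129/14
E[X²] = 193/2
Var(X) = E[X²] - (E[X])² = 193/2 - 16641/196 = 2273/196

Var(X) = 2273/196 ≈ 11.5969


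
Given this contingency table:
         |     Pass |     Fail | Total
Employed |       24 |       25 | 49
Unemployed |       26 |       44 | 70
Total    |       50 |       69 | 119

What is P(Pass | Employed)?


P(Pass | Employed) = 24/(24+25) = 24/49

P(Pass|Employed) = 24/49 ≈ 48.98%


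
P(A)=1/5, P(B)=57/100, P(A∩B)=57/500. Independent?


P(A)×P(B) = 57/500
P(A∩B) = 57/500
Equal ✓ → Independent

Yes, independent


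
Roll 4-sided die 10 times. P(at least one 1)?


P(no 1)^10 = (3/4)^10 = 59049/1048576
P(≥1) = 1 - 59049/1048576 = 989527/1048576

P = 989527/1048576 ≈ 94.37%


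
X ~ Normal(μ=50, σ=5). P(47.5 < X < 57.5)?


z₁=(47.5-50)/5=-0.5, z₂=(57.5-50)/5=1.5
P = Φ(1.5) - Φ(-0.5) = 0.933193 - 0.308538 = 0.624655 ≈ 0.6247

P(47.5 < X < 57.5) ≈ 0.6247


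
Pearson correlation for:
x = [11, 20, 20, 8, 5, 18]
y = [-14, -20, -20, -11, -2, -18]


n=6, Σx=82, Σy=-85, Σxy=-1376, Σx²=1334, Σy²=1445
r = (6×(-1376) - 82×(-85))/√((6×1334 - 82²)(6×1445 - (-85)²))
= -1286/√(1280×1445) = -1286/√1849600 ≈ -1286/1360.0000 ≈ -0.9456

r ≈ -0.9456


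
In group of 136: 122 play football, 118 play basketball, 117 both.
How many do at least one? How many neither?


|A∪B| = 122+118-117 = 123
Neither = 136-123 = 13

At least one: 123; Neither: 13


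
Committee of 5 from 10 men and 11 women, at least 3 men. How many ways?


Count by #men:
  3M,2W: C(10,3)×C(11,2)=6600
  4M,1W: C(10,4)×C(11,1)=2310
  5M,0W: C(10,5)×C(11,0)=252
Total = 9162

9162


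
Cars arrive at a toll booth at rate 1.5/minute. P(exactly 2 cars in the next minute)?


Poisson(λ=1.5): P(X=2) = e^(-λ)×λ^k/k!
= e^(-1.5) × 1.5^2 / 2!
≈ 0.2231301601 × 2.25 / 2 ≈ 0.251021

P(X=2) ≈ 0.251021 ≈ 25.10%


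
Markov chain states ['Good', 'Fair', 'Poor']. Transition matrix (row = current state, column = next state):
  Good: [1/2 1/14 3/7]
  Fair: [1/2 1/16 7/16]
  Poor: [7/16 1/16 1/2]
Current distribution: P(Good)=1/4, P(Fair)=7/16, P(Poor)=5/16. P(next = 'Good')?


P(next=Good) = Σᵢ P(now=i)×P(i→Good)
= 1/4×1/2 + 7/16×1/2 + 5/16×7/16
= 1/8 + 7/32 + 35/256 = 123/256

P = 123/256 ≈ 0.4805


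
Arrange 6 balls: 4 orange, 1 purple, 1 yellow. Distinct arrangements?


6!/(4!×1!×1!) = 30

30


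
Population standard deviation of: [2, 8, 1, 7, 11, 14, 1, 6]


Mean = 50/8 = 25/4
  (2-25/4)²=289/16
  (8-25/4)²=49/16
  (1-25/4)²=441/16
  (7-25/4)²=9/16
  (11-25/4)²=361/16
  (14-25/4)²=961/16
  (1-25/4)²=441/16
  (6-25/4)²=1/16
Σ(x-μ)² = 319/2
σ² = (319/2)/8 = 319/16

σ = √(319/16) ≈ 4.4651


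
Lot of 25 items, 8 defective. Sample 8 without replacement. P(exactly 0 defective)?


Hypergeometric: C(8,0)×C(17,8)/C(25,8)
= 1×24310/1081575 = 442/19665

P(X=0) = 442/19665 ≈ 2.25%


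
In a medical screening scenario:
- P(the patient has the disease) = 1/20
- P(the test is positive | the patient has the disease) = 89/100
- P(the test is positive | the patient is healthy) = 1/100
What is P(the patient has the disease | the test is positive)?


Using Bayes' theorem:
P(A|B) = P(B|A)·P(A) / P(B)

P(the test is positive) = 89/100 × 1/20 + 1/100 × 19/20
= 89/2000 + 19/2000 = 27/500

P(the patient has the disease|the test is positive) = (89/2000) / (27/500) = 89/108

P(the patient has the disease|the test is positive) = 89/108 ≈ 82.41%


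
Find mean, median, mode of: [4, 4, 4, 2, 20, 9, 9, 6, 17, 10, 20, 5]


Sorted: [2, 4, 4, 4, 5, 6, 9, 9, 10, 17, 20, 20]
Mean = 110/12 = 55/6
Median = 15/2
Freq: {4: 3, 2: 1, 20: 2, 9: 2, 6: 1, 17: 1, 10: 1, 5: 1}
Mode: [4]

Mean=55/6, Median=15/2, Mode=4


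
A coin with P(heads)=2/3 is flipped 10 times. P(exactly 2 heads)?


Binomial: P(X=2) = C(10,2)×p^2×(1-p)^8
= 45 × 4/9 × 1/6561 = 20/6561

P(X=2) = 20/6561 ≈ 0.30%


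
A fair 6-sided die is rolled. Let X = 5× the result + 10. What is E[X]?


E[die] = (1+6)/2 = 7/2
E[X] = 5×7/2 + 10 = 55/2

E[X] = 55/2


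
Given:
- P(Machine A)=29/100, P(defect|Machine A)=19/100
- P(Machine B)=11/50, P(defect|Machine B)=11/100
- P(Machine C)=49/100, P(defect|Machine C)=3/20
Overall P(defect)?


P(B) = Σ P(B|Aᵢ)×P(Aᵢ)
  19/100×29/100 = 551/10000
  11/100×11/50 = 121/5000
  3/20×49/100 = 147/2000
Sum = 191/1250

P(defect) = 191/1250 ≈ 15.28%


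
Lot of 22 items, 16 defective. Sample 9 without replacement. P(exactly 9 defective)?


Hypergeometric: C(16,9)×C(6,0)/C(22,9)
= 11440×1/497420 = 52/2261

P(X=9) = 52/2261 ≈ 2.30%


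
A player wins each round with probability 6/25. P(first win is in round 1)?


Geometric: P(X=1) = (1-p)^(k-1)×p = (19/25)^0×6/25 = 6/25

P(X=1) = 6/25 ≈ 24.00%


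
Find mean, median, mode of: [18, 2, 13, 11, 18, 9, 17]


Sorted: [2, 9, 11, 13, 17, 18, 18]
Mean = 88/7
Median = 13
Freq: {18: 2, 2: 1, 13: 1, 11: 1, 9: 1, 17: 1}
Mode: [18]

Mean=88/7, Median=13, Mode=18


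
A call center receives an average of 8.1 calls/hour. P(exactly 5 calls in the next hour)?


Poisson(λ=8.1): P(X=5) = e^(-λ)×λ^k/k!
= e^(-8.1) × 8.1^5 / 5!
≈ 0.0003035391381 × 34867.84401 / 120 ≈ 0.088198

P(X=5) ≈ 0.088198 ≈ 8.82%


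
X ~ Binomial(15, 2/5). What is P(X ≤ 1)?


P(X ≤ 1) = Σ P(X=i) for i=0..1
P(X=0) = 14348907/30517578125
P(X=1) = 28697814/6103515625
Sum = 157837977/30517578125

P(X ≤ 1) = 157837977/30517578125 ≈ 0.52%


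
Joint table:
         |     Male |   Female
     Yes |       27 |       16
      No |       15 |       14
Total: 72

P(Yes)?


P(Yes) = (27+16)/72 = 43/72

P(Yes) = 43/72 ≈ 59.72%


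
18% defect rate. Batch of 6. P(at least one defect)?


P(all good) = (41/50)^6 = 4750104241/15625000000
P(≥1 defect) = 10874895759/15625000000

P = 10874895759/15625000000 ≈ 69.60%


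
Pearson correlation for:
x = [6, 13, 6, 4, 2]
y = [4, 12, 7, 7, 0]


n=5, Σx=31, Σy=30, Σxy=250, Σx²=261, Σy²=258
r = (5×250 - 31×30)/√((5×261 - 31²)(5×258 - 30²))
= 320/√(344×390) = 320/√134160 ≈ 320/366.2786 ≈ 0.8737

r ≈ 0.8737


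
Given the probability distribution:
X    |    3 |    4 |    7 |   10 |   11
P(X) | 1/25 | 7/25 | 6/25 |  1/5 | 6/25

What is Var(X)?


E[X] = 189/25
E[X²] = 1641/25
Var(X) = E[X²] - (E[X])² = 1641/25 - 35721/625 = 5304/625

Var(X) = 5304/625 ≈ 8.4864


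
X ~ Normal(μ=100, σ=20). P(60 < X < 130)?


z₁=(60-100)/20=-2.0, z₂=(130-100)/20=1.5
P = Φ(1.5) - Φ(-2.0) = 0.933193 - 0.022750 = 0.910443 ≈ 0.9104

P(60 < X < 130) ≈ 0.9104


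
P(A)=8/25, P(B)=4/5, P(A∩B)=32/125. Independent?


P(A)×P(B) = 32/125
P(A∩B) = 32/125
Equal ✓ → Independent

Yes, independent


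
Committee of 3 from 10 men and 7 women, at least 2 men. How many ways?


Count by #men:
  2M,1W: C(10,2)×C(7,1)=315
  3M,0W: C(10,3)×C(7,0)=120
Total = 435

435


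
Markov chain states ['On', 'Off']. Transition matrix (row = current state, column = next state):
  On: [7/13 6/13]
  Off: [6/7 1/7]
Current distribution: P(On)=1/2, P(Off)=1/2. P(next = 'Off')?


P(next=Off) = Σᵢ P(now=i)×P(i→Off)
= 1/2×6/13 + 1/2×1/7
= 3/13 + 1/14 = 55/182

P = 55/182 ≈ 0.3022


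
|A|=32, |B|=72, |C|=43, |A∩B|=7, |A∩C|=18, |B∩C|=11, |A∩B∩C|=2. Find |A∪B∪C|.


|A∪B∪C| = 32+72+43-7-18-11+2 = 113

|A∪B∪C| = 113


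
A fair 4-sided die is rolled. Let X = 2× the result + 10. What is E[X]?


E[die] = (1+4)/2 = 5/2
E[X] = 2×5/2 + 10 = 15

E[X] = 15


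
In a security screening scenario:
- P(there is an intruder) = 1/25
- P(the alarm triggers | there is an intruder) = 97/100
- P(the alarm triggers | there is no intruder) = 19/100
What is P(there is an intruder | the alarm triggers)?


Using Bayes' theorem:
P(A|B) = P(B|A)·P(A) / P(B)

P(the alarm triggers) = 97/100 × 1/25 + 19/100 × 24/25
= 97/2500 + 114/625 = 553/2500

P(there is an intruder|the alarm triggers) = (97/2500) / (553/2500) = 97/553

P(there is an intruder|the alarm triggers) = 97/553 ≈ 17.54%


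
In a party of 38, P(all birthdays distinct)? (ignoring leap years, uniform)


P(all different) = Π(365-i)/365 for i=0..37
= (365/365)×(364/365)×...×(328/365)
= 0.135932

P ≈ 0.1359 ≈ 13.59%


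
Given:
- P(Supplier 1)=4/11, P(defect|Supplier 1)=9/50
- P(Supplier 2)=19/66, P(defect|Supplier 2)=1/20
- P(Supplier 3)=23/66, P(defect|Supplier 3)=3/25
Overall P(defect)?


P(B) = Σ P(B|Aᵢ)×P(Aᵢ)
  9/50×4/11 = 18/275
  1/20×19/66 = 19/1320
  3/25×23/66 = 23/550
Sum = 73/600

P(defect) = 73/600 ≈ 12.17%


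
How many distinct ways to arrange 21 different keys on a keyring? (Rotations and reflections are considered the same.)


Free circular arrangements: rotations and reflections both identified.
(n-1)!/2 = 20!/2 = 2432902008176640000/2 = 1216451004088320000

1216451004088320000


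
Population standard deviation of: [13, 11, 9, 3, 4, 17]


Mean = 57/6 = 19/2
  (13-19/2)²=49/4
  (11-19/2)²=9/4
  (9-19/2)²=1/4
  (3-19/2)²=169/4
  (4-19/2)²=121/4
  (17-19/2)²=225/4
Σ(x-μ)² = 287/2
σ² = (287/2)/6 = 287/12

σ = √(287/12) ≈ 4.8905


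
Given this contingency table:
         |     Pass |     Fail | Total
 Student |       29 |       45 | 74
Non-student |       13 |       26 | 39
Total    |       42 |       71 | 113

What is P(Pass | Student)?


P(Pass | Student) = 29/(29+45) = 29/74

P(Pass|Student) = 29/74 ≈ 39.19%


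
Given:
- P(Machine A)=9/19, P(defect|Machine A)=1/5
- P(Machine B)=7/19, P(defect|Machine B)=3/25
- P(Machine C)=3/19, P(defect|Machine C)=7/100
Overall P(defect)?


P(B) = Σ P(B|Aᵢ)×P(Aᵢ)
  1/5×9/19 = 9/95
  3/25×7/19 = 21/475
  7/100×3/19 = 21/1900
Sum = 3/20

P(defect) = 3/20 ≈ 15.00%


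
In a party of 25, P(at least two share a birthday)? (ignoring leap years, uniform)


P(all different) = Π(365-i)/365 for i=0..24
= 0.431300
P(match) = 1 - 0.431300 = 0.568700

P ≈ 0.5687 ≈ 56.87%


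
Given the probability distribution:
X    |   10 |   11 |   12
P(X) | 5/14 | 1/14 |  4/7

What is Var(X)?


E[X] = 157/14
E[X²] = 1773/14
Var(X) = E[X²] - (E[X])² = 1773/14 - 24649/196 = 173/196

Var(X) = 173/196 ≈ 0.8827


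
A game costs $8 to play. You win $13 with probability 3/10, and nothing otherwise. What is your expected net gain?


E[gain] = (13-8)×3/10 + (-8)×7/10
= 3/2 - 28/5 = -41/10

Expected net gain = $-41/10 ≈ $-4.10


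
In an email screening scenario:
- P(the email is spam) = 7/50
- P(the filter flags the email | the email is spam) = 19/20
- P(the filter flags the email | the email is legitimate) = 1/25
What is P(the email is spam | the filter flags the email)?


Using Bayes' theorem:
P(A|B) = P(B|A)·P(A) / P(B)

P(the filter flags the email) = 19/20 × 7/50 + 1/25 × 43/50
= 133/1000 + 43/1250 = 837/5000

P(the email is spam|the filter flags the email) = (133/1000) / (837/5000) = 665/837

P(the email is spam|the filter flags the email) = 665/837 ≈ 79.45%


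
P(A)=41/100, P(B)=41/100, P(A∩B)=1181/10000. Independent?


P(A)×P(B) = 1681/10000
P(A∩B) = 1181/10000
Not equal → NOT independent

No, not independent


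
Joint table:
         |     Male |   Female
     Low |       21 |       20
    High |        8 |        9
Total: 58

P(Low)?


P(Low) = (21+20)/58 = 41/58

P(Low) = 41/58 ≈ 70.69%


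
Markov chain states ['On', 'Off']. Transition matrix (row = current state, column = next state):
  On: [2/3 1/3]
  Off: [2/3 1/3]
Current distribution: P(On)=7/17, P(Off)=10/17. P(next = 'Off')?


P(next=Off) = Σᵢ P(now=i)×P(i→Off)
= 7/17×1/3 + 10/17×1/3
= 7/51 + 10/51 = 1/3

P = 1/3 ≈ 0.3333


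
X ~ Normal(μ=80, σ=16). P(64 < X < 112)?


z₁=(64-80)/16=-1.0, z₂=(112-80)/16=2.0
P = Φ(2.0) - Φ(-1.0) = 0.977250 - 0.158655 = 0.818595 ≈ 0.8186

P(64 < X < 112) ≈ 0.8186


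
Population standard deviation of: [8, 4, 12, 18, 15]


Mean = 57/5
  (8-57/5)²=289/25
  (4-57/5)²=1369/25
  (12-57/5)²=9/25
  (18-57/5)²=1089/25
  (15-57/5)²=324/25
Σ(x-μ)² = 616/5
σ² = (616/5)/5 = 616/25

σ = √(616/25) ≈ 4.9639


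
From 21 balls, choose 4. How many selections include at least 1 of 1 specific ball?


Complement: C(21,4) - C(20,4) = 5985 - 4845 = 1140

1140


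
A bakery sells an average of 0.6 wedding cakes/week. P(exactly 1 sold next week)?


Poisson(λ=0.6): P(X=1) = e^(-λ)×λ^k/k!
= e^(-0.6) × 0.6^1 / 1!
≈ 0.5488116361 × 0.6 / 1 ≈ 0.329287

P(X=1) ≈ 0.329287 ≈ 32.93%


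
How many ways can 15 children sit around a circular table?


Circular arrangements of 15 distinct objects: fix one position to break rotational symmetry.
(n-1)! = 14! = 87178291200

87178291200


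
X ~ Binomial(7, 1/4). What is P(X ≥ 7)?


P(X ≥ 7) = Σ P(X=i) for i=7..7
P(X=7) = 1/16384
Sum = 1/16384

P(X ≥ 7) = 1/16384 ≈ 0.01%


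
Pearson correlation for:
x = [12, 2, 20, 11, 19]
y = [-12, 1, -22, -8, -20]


n=5, Σx=64, Σy=-61, Σxy=-1050, Σx²=1030, Σy²=1093
r = (5×(-1050) - 64×(-61))/√((5×1030 - 64²)(5×1093 - (-61)²))
= -1346/√(1054×1744) = -1346/√1838176 ≈ -1346/1355.7935 ≈ -0.9928

r ≈ -0.9928


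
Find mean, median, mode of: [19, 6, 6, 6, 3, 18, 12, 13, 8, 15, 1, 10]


Sorted: [1, 3, 6, 6, 6, 8, 10, 12, 13, 15, 18, 19]
Mean = 117/12 = 39/4
Median = 9
Freq: {19: 1, 6: 3, 3: 1, 18: 1, 12: 1, 13: 1, 8: 1, 15: 1, 1: 1, 10: 1}
Mode: [6]

Mean=39/4, Median=9, Mode=6


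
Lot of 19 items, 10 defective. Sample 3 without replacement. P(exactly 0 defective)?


Hypergeometric: C(10,0)×C(9,3)/C(19,3)
= 1×84/969 = 28/323

P(X=0) = 28/323 ≈ 8.67%


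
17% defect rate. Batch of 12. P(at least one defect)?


P(all good) = (83/100)^12 = 106890007738661124410161/1000000000000000000000000
P(≥1 defect) = 893109992261338875589839/1000000000000000000000000

P = 893109992261338875589839/1000000000000000000000000 ≈ 89.31%


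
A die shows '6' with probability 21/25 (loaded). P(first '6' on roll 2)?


Geometric: P(X=2) = (1-p)^(k-1)×p = (4/25)^1×21/25 = 84/625

P(X=2) = 84/625 ≈ 13.44%


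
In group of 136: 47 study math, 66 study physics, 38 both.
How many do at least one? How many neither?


|A∪B| = 47+66-38 = 75
Neither = 136-75 = 61

At least one: 75; Neither: 61


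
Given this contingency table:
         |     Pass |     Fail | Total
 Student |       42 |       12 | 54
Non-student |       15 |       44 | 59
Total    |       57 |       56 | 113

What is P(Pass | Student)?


P(Pass | Student) = 42/(42+12) = 42/54 = 7/9

P(Pass|Student) = 7/9 ≈ 77.78%


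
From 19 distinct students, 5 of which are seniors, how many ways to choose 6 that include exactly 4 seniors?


Choose 4 of the 5 seniors and 2 of the other 14 students:
C(5,4)×C(14,2) = 5×91 = 455

455


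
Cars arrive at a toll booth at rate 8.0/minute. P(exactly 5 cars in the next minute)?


Poisson(λ=8.0): P(X=5) = e^(-λ)×λ^k/k!
= e^(-8.0) × 8.0^5 / 5!
≈ 0.0003354626279 × 32768 / 120 ≈ 0.091604

P(X=5) ≈ 0.091604 ≈ 9.16%


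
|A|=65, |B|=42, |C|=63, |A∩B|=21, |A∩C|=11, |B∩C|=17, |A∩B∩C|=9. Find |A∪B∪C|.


|A∪B∪C| = 65+42+63-21-11-17+9 = 130

|A∪B∪C| = 130


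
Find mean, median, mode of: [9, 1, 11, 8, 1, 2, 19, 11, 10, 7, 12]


Sorted: [1, 1, 2, 7, 8, 9, 10, 11, 11, 12, 19]
Mean = 91/11
Median = 9
Freq: {9: 1, 1: 2, 11: 2, 8: 1, 2: 1, 19: 1, 10: 1, 7: 1, 12: 1}
Mode: [1, 11]

Mean=91/11, Median=9, Mode=[1, 11]


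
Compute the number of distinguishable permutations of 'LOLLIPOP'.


Letters: 8, freq: {'L': 3, 'O': 2, 'I': 1, 'P': 2}
8!/(3!×2!×1!×2!) = 40320/24 = 1680

1680


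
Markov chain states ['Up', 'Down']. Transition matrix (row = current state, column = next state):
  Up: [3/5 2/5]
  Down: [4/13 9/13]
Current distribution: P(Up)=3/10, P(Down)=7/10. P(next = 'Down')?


P(next=Down) = Σᵢ P(now=i)×P(i→Down)
= 3/10×2/5 + 7/10×9/13
= 3/25 + 63/130 = 393/650

P = 393/650 ≈ 0.6046


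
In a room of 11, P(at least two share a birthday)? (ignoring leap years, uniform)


P(all different) = Π(365-i)/365 for i=0..10
= 0.858859
P(match) = 1 - 0.858859 = 0.141141

P ≈ 0.1411 ≈ 14.11%


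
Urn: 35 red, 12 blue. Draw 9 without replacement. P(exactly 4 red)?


Hypergeometric: C(35,4)×C(12,5)/C(47,9)
= 52360×792/1362649145 = 753984/24775439

P(X=4) = 753984/24775439 ≈ 3.04%


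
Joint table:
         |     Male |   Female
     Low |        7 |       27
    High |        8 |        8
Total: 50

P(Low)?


P(Low) = (7+27)/50 = 34/50 = 17/25

P(Low) = 17/25 ≈ 68.00%


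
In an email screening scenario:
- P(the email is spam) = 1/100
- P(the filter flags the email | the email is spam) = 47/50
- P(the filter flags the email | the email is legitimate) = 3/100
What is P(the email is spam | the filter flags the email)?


Using Bayes' theorem:
P(A|B) = P(B|A)·P(A) / P(B)

P(the filter flags the email) = 47/50 × 1/100 + 3/100 × 99/100
= 47/5000 + 297/10000 = 391/10000

P(the email is spam|the filter flags the email) = (47/5000) / (391/10000) = 94/391

P(the email is spam|the filter flags the email) = 94/391 ≈ 24.04%


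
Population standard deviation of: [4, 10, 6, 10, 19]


Mean = 49/5
  (4-49/5)²=841/25
  (10-49/5)²=1/25
  (6-49/5)²=361/25
  (10-49/5)²=1/25
  (19-49/5)²=2116/25
Σ(x-μ)² = 664/5
σ² = (664/5)/5 = 664/25

σ = √(664/25) ≈ 5.1536


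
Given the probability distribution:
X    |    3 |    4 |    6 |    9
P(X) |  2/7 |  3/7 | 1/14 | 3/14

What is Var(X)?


E[X] = 69/14
E[X²] = 411/14
Var(X) = E[X²] - (E[X])² = 411/14 - 4761/196 = 993/196

Var(X) = 993/196 ≈ 5.0663


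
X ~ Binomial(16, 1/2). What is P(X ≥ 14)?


P(X ≥ 14) = Σ P(X=i) for i=14..16
P(X=14) = 15/8192
P(X=15) = 1/4096
P(X=16) = 1/65536
Sum = 137/65536

P(X ≥ 14) = 137/65536 ≈ 0.21%


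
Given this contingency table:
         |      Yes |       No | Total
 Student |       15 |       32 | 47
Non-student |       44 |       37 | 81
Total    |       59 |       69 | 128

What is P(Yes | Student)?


P(Yes | Student) = 15/(15+32) = 15/47

P(Yes|Student) = 15/47 ≈ 31.91%


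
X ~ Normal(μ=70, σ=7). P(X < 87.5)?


z = (87.5-70)/7 = 2.5
P(Z < 2.5) = 0.9938

P(X < 87.5) ≈ 0.9938


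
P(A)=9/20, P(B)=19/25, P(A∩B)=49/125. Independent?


P(A)×P(B) = 171/500
P(A∩B) = 49/125
Not equal → NOT independent

No, not independent


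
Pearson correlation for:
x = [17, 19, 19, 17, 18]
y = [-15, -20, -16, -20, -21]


n=5, Σx=90, Σy=-92, Σxy=-1657, Σx²=1624, Σy²=1722
r = (5×(-1657) - 90×(-92))/√((5×1624 - 90²)(5×1722 - (-92)²))
= -5/√(20×146) = -5/√2920 ≈ -5/54.0370 ≈ -0.0925

r ≈ -0.0925


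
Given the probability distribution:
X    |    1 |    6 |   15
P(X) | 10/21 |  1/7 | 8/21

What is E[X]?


E[X] = Σ x·P(X=x)
= (1)×(10/21) + (6)×(1/7) + (15)×(8/21)
= 148/21

E[X] = 148/21


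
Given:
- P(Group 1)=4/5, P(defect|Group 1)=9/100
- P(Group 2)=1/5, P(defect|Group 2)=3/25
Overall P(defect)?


P(B) = Σ P(B|Aᵢ)×P(Aᵢ)
  9/100×4/5 = 9/125
  3/25×1/5 = 3/125
Sum = 12/125

P(defect) = 12/125 ≈ 9.60%


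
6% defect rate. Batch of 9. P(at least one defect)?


P(all good) = (47/50)^9 = 1119130473102767/1953125000000000
P(≥1 defect) = 833994526897233/1953125000000000

P = 833994526897233/1953125000000000 ≈ 42.70%


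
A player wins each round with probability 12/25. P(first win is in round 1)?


Geometric: P(X=1) = (1-p)^(k-1)×p = (13/25)^0×12/25 = 12/25

P(X=1) = 12/25 ≈ 48.00%


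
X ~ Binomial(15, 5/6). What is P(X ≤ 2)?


P(X ≤ 2) = Σ P(X=i) for i=0..2
P(X=0) = 1/470184984576
P(X=1) = 25/156728328192
P(X=2) = 875/156728328192
Sum = 2701/470184984576

P(X ≤ 2) = 2701/470184984576 ≈ 0.00%


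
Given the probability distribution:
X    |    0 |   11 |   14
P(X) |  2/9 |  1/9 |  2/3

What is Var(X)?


E[X] = 95/9
E[X²] = 1297/9
Var(X) = E[X²] - (E[X])² = 1297/9 - 9025/81 = 2648/81

Var(X) = 2648/81 ≈ 32.6914


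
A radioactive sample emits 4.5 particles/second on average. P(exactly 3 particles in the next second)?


Poisson(λ=4.5): P(X=3) = e^(-λ)×λ^k/k!
= e^(-4.5) × 4.5^3 / 3!
≈ 0.01110899654 × 91.125 / 6 ≈ 0.168718

P(X=3) ≈ 0.168718 ≈ 16.87%


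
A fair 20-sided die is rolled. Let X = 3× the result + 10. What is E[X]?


E[die] = (1+20)/2 = 21/2
E[X] = 3×21/2 + 10 = 83/2

E[X] = 83/2


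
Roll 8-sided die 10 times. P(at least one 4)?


P(no 4)^10 = (7/8)^10 = 282475249/1073741824
P(≥1) = 1 - 282475249/1073741824 = 791266575/1073741824

P = 791266575/1073741824 ≈ 73.69%


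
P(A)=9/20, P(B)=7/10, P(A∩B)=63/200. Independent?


P(A)×P(B) = 63/200
P(A∩B) = 63/200
Equal ✓ → Independent

Yes, independent


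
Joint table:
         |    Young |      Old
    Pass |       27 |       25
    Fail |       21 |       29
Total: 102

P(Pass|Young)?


P(Pass|Young) = 27/(27+21) = 27/48 = 9/16

P = 9/16 ≈ 56.25%


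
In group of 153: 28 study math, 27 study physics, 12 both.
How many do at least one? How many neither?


|A∪B| = 28+27-12 = 43
Neither = 153-43 = 110

At least one: 43; Neither: 110


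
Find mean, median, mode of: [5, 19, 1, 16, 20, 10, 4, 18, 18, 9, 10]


Sorted: [1, 4, 5, 9, 10, 10, 16, 18, 18, 19, 20]
Mean = 130/11
Median = 10
Freq: {5: 1, 19: 1, 1: 1, 16: 1, 20: 1, 10: 2, 4: 1, 18: 2, 9: 1}
Mode: [10, 18]

Mean=130/11, Median=10, Mode=[10, 18]


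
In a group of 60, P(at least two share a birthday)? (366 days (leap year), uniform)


P(all different) = Π(366-i)/366 for i=0..59
= 0.005966
P(match) = 1 - 0.005966 = 0.994034

P ≈ 0.9940 ≈ 99.40%


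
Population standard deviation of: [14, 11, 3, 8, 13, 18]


Mean = 67/6
  (14-67/6)²=289/36
  (11-67/6)²=1/36
  (3-67/6)²=2401/36
  (8-67/6)²=361/36
  (13-67/6)²=121/36
  (18-67/6)²=1681/36
Σ(x-μ)² = 809/6
σ² = (809/6)/6 = 809/36

σ = √(809/36) ≈ 4.7405


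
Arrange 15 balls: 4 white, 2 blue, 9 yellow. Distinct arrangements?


15!/(4!×2!×9!) = 75075

75075


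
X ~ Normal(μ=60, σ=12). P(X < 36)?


z = (36-60)/12 = -2.0
P(Z < -2.0) = 0.0228

P(X < 36) ≈ 0.0228


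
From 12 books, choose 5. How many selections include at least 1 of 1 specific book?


Complement: C(12,5) - C(11,5) = 792 - 462 = 330

330


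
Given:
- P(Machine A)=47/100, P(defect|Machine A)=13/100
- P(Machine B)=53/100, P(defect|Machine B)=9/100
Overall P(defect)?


P(B) = Σ P(B|Aᵢ)×P(Aᵢ)
  13/100×47/100 = 611/10000
  9/100×53/100 = 477/10000
Sum = 68/625

P(defect) = 68/625 ≈ 10.88%


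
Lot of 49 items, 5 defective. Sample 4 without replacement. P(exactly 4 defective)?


Hypergeometric: C(5,4)×C(44,0)/C(49,4)
= 5×1/211876 = 5/211876

P(X=4) = 5/211876 ≈ 0.00%


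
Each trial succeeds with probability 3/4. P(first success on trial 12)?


Geometric: P(X=12) = (1-p)^(k-1)×p = (1/4)^11×3/4 = 3/16777216

P(X=12) = 3/16777216 ≈ 0.00%


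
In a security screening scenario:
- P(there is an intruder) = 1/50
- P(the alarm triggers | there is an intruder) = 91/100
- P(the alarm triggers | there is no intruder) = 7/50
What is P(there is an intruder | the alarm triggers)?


Using Bayes' theorem:
P(A|B) = P(B|A)·P(A) / P(B)

P(the alarm triggers) = 91/100 × 1/50 + 7/50 × 49/50
= 91/5000 + 343/2500 = 777/5000

P(there is an intruder|the alarm triggers) = (91/5000) / (777/5000) = 13/111

P(there is an intruder|the alarm triggers) = 13/111 ≈ 11.71%


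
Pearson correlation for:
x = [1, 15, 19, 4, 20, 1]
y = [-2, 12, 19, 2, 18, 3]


n=6, Σx=60, Σy=52, Σxy=910, Σx²=1004, Σy²=846
r = (6×910 - 60×52)/√((6×1004 - 60²)(6×846 - 52²))
= 2340/√(2424×2372) = 2340/√5749728 ≈ 2340/2397.8590 ≈ 0.9759

r ≈ 0.9759


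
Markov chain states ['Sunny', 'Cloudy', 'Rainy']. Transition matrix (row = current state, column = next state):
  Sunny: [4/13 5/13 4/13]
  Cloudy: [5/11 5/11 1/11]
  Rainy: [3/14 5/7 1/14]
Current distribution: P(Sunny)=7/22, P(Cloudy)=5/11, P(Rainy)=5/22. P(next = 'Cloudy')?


P(next=Cloudy) = Σᵢ P(now=i)×P(i→Cloudy)
= 7/22×5/13 + 5/11×5/11 + 5/22×5/7
= 35/286 + 25/121 + 25/154 = 5410/11011

P = 5410/11011 ≈ 0.4913


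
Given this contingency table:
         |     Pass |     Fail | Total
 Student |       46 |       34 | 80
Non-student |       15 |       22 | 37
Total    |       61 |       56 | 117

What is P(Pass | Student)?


P(Pass | Student) = 46/(46+34) = 46/80 = 23/40

P(Pass|Student) = 23/40 ≈ 57.50%


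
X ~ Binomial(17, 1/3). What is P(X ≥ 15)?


P(X ≥ 15) = Σ P(X=i) for i=15..17
P(X=15) = 544/129140163
P(X=16) = 34/129140163
P(X=17) = 1/129140163
Sum = 193/43046721

P(X ≥ 15) = 193/43046721 ≈ 0.00%


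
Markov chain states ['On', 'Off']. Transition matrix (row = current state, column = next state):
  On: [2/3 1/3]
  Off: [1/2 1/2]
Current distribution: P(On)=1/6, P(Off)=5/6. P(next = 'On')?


P(next=On) = Σᵢ P(now=i)×P(i→On)
= 1/6×2/3 + 5/6×1/2
= 1/9 + 5/12 = 19/36

P = 19/36 ≈ 0.5278


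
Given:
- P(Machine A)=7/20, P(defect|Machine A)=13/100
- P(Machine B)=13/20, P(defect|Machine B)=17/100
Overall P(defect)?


P(B) = Σ P(B|Aᵢ)×P(Aᵢ)
  13/100×7/20 = 91/2000
  17/100×13/20 = 221/2000
Sum = 39/250

P(defect) = 39/250 ≈ 15.60%


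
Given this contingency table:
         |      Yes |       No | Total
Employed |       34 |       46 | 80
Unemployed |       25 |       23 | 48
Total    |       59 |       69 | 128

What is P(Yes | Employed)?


P(Yes | Employed) = 34/(34+46) = 34/80 = 17/40

P(Yes|Employed) = 17/40 ≈ 42.50%


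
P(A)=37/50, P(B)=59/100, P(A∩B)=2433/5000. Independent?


P(A)×P(B) = 2183/5000
P(A∩B) = 2433/5000
Not equal → NOT independent

No, not independent


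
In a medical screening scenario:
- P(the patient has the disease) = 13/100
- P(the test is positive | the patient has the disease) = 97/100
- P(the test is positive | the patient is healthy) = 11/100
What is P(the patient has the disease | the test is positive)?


Using Bayes' theorem:
P(A|B) = P(B|A)·P(A) / P(B)

P(the test is positive) = 97/100 × 13/100 + 11/100 × 87/100
= 1261/10000 + 957/10000 = 1109/5000

P(the patient has the disease|the test is positive) = (1261/10000) / (1109/5000) = 1261/2218

P(the patient has the disease|the test is positive) = 1261/2218 ≈ 56.85%


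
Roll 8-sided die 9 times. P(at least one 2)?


P(no 2)^9 = (7/8)^9 = 40353607/134217728
P(≥1) = 1 - 40353607/134217728 = 93864121/134217728

P = 93864121/134217728 ≈ 69.93%


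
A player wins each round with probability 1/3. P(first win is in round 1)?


Geometric: P(X=1) = (1-p)^(k-1)×p = (2/3)^0×1/3 = 1/3

P(X=1) = 1/3 ≈ 33.33%


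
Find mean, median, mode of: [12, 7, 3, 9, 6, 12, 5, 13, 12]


Sorted: [3, 5, 6, 7, 9, 12, 12, 12, 13]
Mean = 79/9
Median = 9
Freq: {12: 3, 7: 1, 3: 1, 9: 1, 6: 1, 5: 1, 13: 1}
Mode: [12]

Mean=79/9, Median=9, Mode=12


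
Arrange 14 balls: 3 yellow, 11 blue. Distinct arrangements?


14!/(3!×11!) = 364

364


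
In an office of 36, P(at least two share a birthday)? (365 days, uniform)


P(all different) = Π(365-i)/365 for i=0..35
= 0.167818
P(match) = 1 - 0.167818 = 0.832182

P ≈ 0.8322 ≈ 83.22%


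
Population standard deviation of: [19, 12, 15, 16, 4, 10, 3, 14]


Mean = 93/8
  (19-93/8)²=3481/64
  (12-93/8)²=9/64
  (15-93/8)²=729/64
  (16-93/8)²=1225/64
  (4-93/8)²=3721/64
  (10-93/8)²=169/64
  (3-93/8)²=4761/64
  (14-93/8)²=361/64
Σ(x-μ)² = 1807/8
σ² = (1807/8)/8 = 1807/64

σ = √(1807/64) ≈ 5.3136
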